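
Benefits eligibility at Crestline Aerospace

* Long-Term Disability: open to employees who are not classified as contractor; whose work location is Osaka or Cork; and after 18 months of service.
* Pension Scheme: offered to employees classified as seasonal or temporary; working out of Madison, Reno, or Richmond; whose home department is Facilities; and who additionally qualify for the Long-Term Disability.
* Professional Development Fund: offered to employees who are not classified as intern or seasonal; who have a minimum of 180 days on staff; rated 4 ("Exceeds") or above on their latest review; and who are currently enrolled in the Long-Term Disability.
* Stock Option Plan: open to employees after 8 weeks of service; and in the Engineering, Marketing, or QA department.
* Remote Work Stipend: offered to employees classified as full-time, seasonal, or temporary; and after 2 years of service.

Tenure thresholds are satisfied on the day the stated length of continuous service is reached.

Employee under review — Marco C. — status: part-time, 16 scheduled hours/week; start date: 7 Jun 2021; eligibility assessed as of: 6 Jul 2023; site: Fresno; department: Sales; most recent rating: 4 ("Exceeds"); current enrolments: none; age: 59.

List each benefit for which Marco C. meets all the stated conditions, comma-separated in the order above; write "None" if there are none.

Service from 7 Jun 2021 to 6 Jul 2023: 759 days.
Long-Term Disability — status part-time ✓ (not excluded); site Fresno ✗ (not Osaka or Cork) → not eligible.
Pension Scheme — status part-time ✗ (requires seasonal or temporary) → not eligible.
Professional Development Fund — status part-time ✓ (not excluded); service 759 days ≥ 180 days ✓; rating 4 ≥ 4 ✓; not enrolled in Long-Term Disability ✗ → not eligible.
Stock Option Plan — service 759 days ≥ 8 weeks (≈56 days) ✓; dept Sales ✗ → not eligible.
Remote Work Stipend — status part-time ✗ (requires full-time, seasonal, or temporary) → not eligible.

None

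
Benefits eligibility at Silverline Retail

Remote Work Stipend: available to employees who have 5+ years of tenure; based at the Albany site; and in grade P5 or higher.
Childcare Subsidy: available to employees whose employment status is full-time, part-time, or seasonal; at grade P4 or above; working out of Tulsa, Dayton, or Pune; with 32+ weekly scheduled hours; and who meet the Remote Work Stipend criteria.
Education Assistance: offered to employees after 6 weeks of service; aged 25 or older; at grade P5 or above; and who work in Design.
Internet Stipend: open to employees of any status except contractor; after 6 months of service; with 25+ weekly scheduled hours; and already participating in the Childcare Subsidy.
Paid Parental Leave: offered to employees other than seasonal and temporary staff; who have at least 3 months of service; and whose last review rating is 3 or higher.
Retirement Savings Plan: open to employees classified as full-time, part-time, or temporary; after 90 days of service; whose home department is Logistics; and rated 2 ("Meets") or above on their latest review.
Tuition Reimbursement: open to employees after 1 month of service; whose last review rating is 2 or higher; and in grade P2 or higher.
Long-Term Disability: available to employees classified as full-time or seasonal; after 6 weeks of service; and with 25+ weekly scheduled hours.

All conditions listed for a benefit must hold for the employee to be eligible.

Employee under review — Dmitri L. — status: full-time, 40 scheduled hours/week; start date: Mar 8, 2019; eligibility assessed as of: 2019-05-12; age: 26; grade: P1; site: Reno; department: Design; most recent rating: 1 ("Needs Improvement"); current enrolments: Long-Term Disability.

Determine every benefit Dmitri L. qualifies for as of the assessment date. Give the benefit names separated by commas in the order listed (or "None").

Service from Mar 8, 2019 to 2019-05-12: 65 days.
Remote Work Stipend — service 65 days < 5 years (≈1825 days) ✗ → not eligible.
Childcare Subsidy — status full-time ✓; grade P1 < P4 ✗ → not eligible.
Education Assistance — service 65 days ≥ 6 weeks (≈42 days) ✓; age 26 ≥ 25 ✓; grade P1 < P5 ✗ → not eligible.
Internet Stipend — status full-time ✓ (not excluded); service 65 days < 6 months (≈180 days) ✗ → not eligible.
Paid Parental Leave — status full-time ✓ (not excluded); service 65 days < 3 months (≈90 days) ✗ → not eligible.
Retirement Savings Plan — status full-time ✓; service 65 days < 90 days ✗ → not eligible.
Tuition Reimbursement — service 65 days ≥ 1 month (≈30 days) ✓; rating 1 < 2 ✗ → not eligible.
Long-Term Disability — status full-time ✓; service 65 days ≥ 6 weeks (≈42 days) ✓; 40 hrs/wk ≥ 25 ✓ → eligible.

Long-Term Disability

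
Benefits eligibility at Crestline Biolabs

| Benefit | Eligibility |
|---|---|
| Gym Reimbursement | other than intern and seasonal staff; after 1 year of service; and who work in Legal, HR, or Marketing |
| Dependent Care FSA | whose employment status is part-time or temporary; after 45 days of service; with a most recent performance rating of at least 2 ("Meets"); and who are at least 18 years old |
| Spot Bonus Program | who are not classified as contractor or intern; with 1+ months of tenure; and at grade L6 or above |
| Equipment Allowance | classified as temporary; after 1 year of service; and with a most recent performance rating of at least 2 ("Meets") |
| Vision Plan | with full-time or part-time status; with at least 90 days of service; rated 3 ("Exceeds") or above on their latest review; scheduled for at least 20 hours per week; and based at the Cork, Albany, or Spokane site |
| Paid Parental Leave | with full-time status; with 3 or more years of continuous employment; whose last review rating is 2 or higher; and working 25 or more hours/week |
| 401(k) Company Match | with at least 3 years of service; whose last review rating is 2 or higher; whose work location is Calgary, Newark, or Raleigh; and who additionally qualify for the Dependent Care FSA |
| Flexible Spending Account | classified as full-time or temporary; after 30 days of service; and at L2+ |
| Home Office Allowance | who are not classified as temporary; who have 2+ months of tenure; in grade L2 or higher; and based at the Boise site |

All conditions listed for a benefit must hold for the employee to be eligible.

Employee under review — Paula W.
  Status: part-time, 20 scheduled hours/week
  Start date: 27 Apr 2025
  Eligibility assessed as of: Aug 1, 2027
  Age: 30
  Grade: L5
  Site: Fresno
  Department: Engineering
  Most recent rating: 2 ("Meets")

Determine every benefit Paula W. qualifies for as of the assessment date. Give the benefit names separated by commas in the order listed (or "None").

Dependent Care FSA

Service from 27 Apr 2025 to Aug 1, 2027: 826 days.
Gym Reimbursement — status part-time ✓ (not excluded); service 826 days ≥ 1 year (≈365 days) ✓; dept Engineering ✗ → not eligible.
Dependent Care FSA — status part-time ✓; service 826 days ≥ 45 days ✓; rating 2 ≥ 2 ✓; age 30 ≥ 18 ✓ → eligible.
Spot Bonus Program — status part-time ✓ (not excluded); service 826 days ≥ 1 month (≈30 days) ✓; grade L5 < L6 ✗ → not eligible.
Equipment Allowance — status part-time ✗ (requires temporary) → not eligible.
Vision Plan — status part-time ✓; service 826 days ≥ 90 days ✓; rating 2 < 3 ✗ → not eligible.
Paid Parental Leave — status part-time ✗ (requires full-time) → not eligible.
401(k) Company Match — service 826 days < 3 years (≈1095 days) ✗ → not eligible.
Flexible Spending Account — status part-time ✗ (requires full-time or temporary) → not eligible.
Home Office Allowance — status part-time ✓ (not excluded); service 826 days ≥ 2 months (≈60 days) ✓; grade L5 ≥ L2 ✓; site Fresno ✗ (not Boise) → not eligible.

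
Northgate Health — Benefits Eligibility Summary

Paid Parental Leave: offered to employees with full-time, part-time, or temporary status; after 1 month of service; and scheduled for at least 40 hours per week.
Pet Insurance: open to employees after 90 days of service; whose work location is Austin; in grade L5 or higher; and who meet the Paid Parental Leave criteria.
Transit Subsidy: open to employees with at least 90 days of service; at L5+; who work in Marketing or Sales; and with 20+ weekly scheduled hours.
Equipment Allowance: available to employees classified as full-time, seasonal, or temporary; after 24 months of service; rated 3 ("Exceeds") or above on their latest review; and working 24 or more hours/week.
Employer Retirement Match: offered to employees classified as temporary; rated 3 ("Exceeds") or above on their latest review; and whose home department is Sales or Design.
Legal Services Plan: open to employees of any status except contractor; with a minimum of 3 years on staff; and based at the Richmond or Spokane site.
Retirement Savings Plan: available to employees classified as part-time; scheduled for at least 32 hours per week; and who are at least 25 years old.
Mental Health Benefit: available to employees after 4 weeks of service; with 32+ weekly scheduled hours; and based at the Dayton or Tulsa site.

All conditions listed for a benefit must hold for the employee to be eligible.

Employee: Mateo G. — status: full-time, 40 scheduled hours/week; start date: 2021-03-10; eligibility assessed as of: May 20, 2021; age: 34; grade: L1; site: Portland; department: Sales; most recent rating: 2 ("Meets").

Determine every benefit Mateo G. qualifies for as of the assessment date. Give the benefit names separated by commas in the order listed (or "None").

Paid Parental Leave

Service from 2021-03-10 to May 20, 2021: 71 days.
Paid Parental Leave — status full-time ✓; service 71 days ≥ 1 month (≈30 days) ✓; 40 hrs/wk ≥ 40 ✓ → eligible.
Pet Insurance — service 71 days < 90 days ✗ → not eligible.
Transit Subsidy — service 71 days < 90 days ✗ → not eligible.
Equipment Allowance — status full-time ✓; service 71 days < 24 months (≈720 days) ✗ → not eligible.
Employer Retirement Match — status full-time ✗ (requires temporary) → not eligible.
Legal Services Plan — status full-time ✓ (not excluded); service 71 days < 3 years (≈1095 days) ✗ → not eligible.
Retirement Savings Plan — status full-time ✗ (requires part-time) → not eligible.
Mental Health Benefit — service 71 days ≥ 4 weeks (≈28 days) ✓; 40 hrs/wk ≥ 32 ✓; site Portland ✗ (not Dayton or Tulsa) → not eligible.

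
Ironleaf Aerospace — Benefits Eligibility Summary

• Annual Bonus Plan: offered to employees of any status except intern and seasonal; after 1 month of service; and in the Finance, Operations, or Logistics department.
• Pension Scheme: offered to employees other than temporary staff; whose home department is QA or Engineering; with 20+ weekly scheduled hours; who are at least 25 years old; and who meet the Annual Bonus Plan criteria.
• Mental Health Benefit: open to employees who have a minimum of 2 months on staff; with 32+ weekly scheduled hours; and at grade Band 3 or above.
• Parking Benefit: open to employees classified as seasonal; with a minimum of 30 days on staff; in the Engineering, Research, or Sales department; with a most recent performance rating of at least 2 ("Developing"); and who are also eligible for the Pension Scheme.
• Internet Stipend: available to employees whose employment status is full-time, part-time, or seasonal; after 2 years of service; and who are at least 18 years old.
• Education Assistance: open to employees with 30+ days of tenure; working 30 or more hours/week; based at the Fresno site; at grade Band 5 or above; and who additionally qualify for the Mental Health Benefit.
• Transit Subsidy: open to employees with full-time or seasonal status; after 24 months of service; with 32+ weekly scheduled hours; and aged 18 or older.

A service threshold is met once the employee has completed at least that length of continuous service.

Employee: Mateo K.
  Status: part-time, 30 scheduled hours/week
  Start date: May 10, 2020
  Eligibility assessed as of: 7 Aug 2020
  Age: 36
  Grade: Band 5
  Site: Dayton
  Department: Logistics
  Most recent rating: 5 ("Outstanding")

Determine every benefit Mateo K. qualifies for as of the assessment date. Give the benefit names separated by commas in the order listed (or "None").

Annual Bonus Plan

Service from May 10, 2020 to 7 Aug 2020: 89 days.
Annual Bonus Plan — status part-time ✓ (not excluded); service 89 days ≥ 1 month (≈30 days) ✓; dept Logistics ✓ → eligible.
Pension Scheme — status part-time ✓ (not excluded); dept Logistics ✗ → not eligible.
Mental Health Benefit — service 89 days ≥ 2 months (≈60 days) ✓; 30 hrs/wk < 32 ✗ → not eligible.
Parking Benefit — status part-time ✗ (requires seasonal) → not eligible.
Internet Stipend — status part-time ✓; service 89 days < 2 years (≈730 days) ✗ → not eligible.
Education Assistance — service 89 days ≥ 30 days ✓; 30 hrs/wk ≥ 30 ✓; site Dayton ✗ (not Fresno) → not eligible.
Transit Subsidy — status part-time ✗ (requires full-time or seasonal) → not eligible.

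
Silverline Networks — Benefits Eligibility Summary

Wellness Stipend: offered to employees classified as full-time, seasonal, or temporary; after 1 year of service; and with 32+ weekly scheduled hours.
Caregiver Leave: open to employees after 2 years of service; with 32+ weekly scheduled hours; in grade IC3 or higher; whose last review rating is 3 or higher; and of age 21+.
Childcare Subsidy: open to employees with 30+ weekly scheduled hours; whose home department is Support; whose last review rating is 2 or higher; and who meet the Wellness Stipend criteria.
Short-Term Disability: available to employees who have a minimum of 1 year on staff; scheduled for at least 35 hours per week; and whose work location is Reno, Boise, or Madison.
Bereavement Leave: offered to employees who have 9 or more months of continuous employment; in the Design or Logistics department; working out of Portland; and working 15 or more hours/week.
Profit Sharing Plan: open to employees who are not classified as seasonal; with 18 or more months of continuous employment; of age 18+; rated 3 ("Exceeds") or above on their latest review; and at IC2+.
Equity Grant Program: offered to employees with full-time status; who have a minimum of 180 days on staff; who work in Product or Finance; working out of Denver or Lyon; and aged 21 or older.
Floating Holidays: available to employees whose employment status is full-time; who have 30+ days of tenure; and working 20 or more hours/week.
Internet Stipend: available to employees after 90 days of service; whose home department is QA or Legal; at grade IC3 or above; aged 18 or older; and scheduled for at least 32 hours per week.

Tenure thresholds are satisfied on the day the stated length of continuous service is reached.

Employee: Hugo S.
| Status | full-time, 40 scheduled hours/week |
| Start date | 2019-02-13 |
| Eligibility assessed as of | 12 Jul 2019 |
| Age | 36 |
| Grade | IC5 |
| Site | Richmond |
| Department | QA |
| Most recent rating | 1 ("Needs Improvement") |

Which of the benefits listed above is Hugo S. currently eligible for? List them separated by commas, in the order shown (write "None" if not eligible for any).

Service from 2019-02-13 to 12 Jul 2019: 149 days.
Wellness Stipend — status full-time ✓; service 149 days < 1 year (≈365 days) ✗ → not eligible.
Caregiver Leave — service 149 days < 2 years (≈730 days) ✗ → not eligible.
Childcare Subsidy — 40 hrs/wk ≥ 30 ✓; dept QA ✗ → not eligible.
Short-Term Disability — service 149 days < 1 year (≈365 days) ✗ → not eligible.
Bereavement Leave — service 149 days < 9 months (≈270 days) ✗ → not eligible.
Profit Sharing Plan — status full-time ✓ (not excluded); service 149 days < 18 months (≈540 days) ✗ → not eligible.
Equity Grant Program — status full-time ✓; service 149 days < 180 days ✗ → not eligible.
Floating Holidays — status full-time ✓; service 149 days ≥ 30 days ✓; 40 hrs/wk ≥ 20 ✓ → eligible.
Internet Stipend — service 149 days ≥ 90 days ✓; dept QA ✓; grade IC5 ≥ IC3 ✓; age 36 ≥ 18 ✓; 40 hrs/wk ≥ 32 ✓ → eligible.

Floating Holidays, Internet Stipend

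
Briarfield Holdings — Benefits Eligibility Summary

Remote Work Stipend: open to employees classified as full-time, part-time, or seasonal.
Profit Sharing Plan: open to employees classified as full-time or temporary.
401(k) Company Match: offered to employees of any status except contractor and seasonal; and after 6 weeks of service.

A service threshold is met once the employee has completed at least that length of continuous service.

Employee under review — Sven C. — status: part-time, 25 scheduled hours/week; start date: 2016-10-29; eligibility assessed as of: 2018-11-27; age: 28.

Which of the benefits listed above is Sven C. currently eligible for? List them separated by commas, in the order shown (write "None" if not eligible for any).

Service from 2016-10-29 to 2018-11-27: 759 days.
Remote Work Stipend — status part-time ✓ → eligible.
Profit Sharing Plan — status part-time ✗ (requires full-time or temporary) → not eligible.
401(k) Company Match — status part-time ✓ (not excluded); service 759 days ≥ 6 weeks (≈42 days) ✓ → eligible.

Remote Work Stipend, 401(k) Company Match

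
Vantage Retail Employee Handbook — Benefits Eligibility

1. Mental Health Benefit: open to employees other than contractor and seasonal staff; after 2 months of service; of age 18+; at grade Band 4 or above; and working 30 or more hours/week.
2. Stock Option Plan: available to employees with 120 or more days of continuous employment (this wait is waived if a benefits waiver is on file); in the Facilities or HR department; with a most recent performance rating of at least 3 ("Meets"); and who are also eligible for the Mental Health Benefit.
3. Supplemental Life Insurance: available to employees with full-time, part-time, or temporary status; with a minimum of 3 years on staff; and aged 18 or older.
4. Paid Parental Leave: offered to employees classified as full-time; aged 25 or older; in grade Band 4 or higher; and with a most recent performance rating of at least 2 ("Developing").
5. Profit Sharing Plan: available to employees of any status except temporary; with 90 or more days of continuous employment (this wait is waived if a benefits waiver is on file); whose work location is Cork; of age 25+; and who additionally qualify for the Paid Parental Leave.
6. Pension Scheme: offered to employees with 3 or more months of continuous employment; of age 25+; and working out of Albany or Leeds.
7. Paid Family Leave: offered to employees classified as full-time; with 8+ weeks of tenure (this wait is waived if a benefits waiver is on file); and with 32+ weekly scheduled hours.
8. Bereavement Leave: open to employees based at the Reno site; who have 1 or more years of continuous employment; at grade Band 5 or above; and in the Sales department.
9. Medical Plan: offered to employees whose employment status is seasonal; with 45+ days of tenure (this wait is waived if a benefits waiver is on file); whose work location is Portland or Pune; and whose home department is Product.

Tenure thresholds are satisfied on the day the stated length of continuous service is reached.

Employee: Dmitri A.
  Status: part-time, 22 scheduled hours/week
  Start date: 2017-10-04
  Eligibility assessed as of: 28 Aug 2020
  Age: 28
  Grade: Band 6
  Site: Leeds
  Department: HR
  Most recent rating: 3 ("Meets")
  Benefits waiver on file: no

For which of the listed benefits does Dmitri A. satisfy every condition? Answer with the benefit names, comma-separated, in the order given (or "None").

Pension Scheme

Service from 2017-10-04 to 28 Aug 2020: 1059 days.
Mental Health Benefit — status part-time ✓ (not excluded); service 1059 days ≥ 2 months (≈60 days) ✓; age 28 ≥ 18 ✓; grade Band 6 ≥ Band 4 ✓; 22 hrs/wk < 30 ✗ → not eligible.
Stock Option Plan — no waiver, service 1059 days ≥ 120 days ✓; dept HR ✓; rating 3 ≥ 3 ✓; not eligible for Mental Health Benefit ✗ → not eligible.
Supplemental Life Insurance — status part-time ✓; service 1059 days < 3 years (≈1095 days) ✗ → not eligible.
Paid Parental Leave — status part-time ✗ (requires full-time) → not eligible.
Profit Sharing Plan — status part-time ✓ (not excluded); no waiver, service 1059 days ≥ 90 days ✓; site Leeds ✗ (not Cork) → not eligible.
Pension Scheme — service 1059 days ≥ 3 months (≈90 days) ✓; age 28 ≥ 25 ✓; site Leeds ✓ → eligible.
Paid Family Leave — status part-time ✗ (requires full-time) → not eligible.
Bereavement Leave — site Leeds ✗ (not Reno) → not eligible.
Medical Plan — status part-time ✗ (requires seasonal) → not eligible.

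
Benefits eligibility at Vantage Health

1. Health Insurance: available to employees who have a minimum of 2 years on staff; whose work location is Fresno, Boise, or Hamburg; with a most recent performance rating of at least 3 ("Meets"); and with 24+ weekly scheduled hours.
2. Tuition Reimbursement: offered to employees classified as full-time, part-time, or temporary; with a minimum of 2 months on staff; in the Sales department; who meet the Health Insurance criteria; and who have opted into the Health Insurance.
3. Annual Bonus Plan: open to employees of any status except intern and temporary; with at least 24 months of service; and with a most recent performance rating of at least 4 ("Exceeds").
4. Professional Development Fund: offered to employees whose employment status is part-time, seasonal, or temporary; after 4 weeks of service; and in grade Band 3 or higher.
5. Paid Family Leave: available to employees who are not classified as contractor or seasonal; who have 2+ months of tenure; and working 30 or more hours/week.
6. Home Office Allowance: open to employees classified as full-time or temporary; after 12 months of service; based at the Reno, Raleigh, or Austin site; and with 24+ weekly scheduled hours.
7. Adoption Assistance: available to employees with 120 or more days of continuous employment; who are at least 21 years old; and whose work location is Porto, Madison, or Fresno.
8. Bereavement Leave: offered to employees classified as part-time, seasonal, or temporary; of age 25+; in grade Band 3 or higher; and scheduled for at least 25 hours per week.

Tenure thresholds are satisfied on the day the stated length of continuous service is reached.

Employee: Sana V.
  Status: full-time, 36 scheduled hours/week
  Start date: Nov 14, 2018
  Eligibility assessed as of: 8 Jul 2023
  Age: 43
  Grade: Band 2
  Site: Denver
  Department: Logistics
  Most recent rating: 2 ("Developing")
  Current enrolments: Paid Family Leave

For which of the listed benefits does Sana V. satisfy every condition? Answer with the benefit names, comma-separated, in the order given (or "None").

Service from Nov 14, 2018 to 8 Jul 2023: 1697 days.
Health Insurance — service 1697 days ≥ 2 years (≈730 days) ✓; site Denver ✗ (not Fresno, Boise, or Hamburg) → not eligible.
Tuition Reimbursement — status full-time ✓; service 1697 days ≥ 2 months (≈60 days) ✓; dept Logistics ✗ → not eligible.
Annual Bonus Plan — status full-time ✓ (not excluded); service 1697 days ≥ 24 months (≈720 days) ✓; rating 2 < 4 ✗ → not eligible.
Professional Development Fund — status full-time ✗ (requires part-time, seasonal, or temporary) → not eligible.
Paid Family Leave — status full-time ✓ (not excluded); service 1697 days ≥ 2 months (≈60 days) ✓; 36 hrs/wk ≥ 30 ✓ → eligible.
Home Office Allowance — status full-time ✓; service 1697 days ≥ 12 months (≈360 days) ✓; site Denver ✗ (not Reno, Raleigh, or Austin) → not eligible.
Adoption Assistance — service 1697 days ≥ 120 days ✓; age 43 ≥ 21 ✓; site Denver ✗ (not Porto, Madison, or Fresno) → not eligible.
Bereavement Leave — status full-time ✗ (requires part-time, seasonal, or temporary) → not eligible.

Paid Family Leave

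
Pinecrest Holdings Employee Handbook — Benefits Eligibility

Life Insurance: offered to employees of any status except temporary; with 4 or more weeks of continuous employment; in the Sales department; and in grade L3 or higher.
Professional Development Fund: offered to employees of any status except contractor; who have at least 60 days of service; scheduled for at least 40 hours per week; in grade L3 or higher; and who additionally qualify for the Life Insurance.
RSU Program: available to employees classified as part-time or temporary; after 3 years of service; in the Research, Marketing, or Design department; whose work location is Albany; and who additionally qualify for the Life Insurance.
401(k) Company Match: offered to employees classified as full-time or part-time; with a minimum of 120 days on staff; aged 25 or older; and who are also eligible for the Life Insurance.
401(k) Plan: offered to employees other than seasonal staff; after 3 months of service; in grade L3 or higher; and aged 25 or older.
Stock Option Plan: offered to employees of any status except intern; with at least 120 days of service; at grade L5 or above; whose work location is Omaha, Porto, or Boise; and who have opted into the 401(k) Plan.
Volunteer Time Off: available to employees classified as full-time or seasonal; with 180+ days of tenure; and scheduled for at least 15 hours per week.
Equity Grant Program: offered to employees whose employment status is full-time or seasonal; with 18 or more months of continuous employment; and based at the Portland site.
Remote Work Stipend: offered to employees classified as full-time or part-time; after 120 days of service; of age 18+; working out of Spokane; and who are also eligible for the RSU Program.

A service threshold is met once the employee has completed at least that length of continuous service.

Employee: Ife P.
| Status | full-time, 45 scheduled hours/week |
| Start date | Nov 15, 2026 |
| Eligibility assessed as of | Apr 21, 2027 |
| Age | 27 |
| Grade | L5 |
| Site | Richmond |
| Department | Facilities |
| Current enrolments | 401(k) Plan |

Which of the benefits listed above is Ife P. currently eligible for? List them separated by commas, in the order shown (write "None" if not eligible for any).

Service from Nov 15, 2026 to Apr 21, 2027: 157 days.
Life Insurance — status full-time ✓ (not excluded); service 157 days ≥ 4 weeks (≈28 days) ✓; dept Facilities ✗ → not eligible.
Professional Development Fund — status full-time ✓ (not excluded); service 157 days ≥ 60 days ✓; 45 hrs/wk ≥ 40 ✓; grade L5 ≥ L3 ✓; not eligible for Life Insurance ✗ → not eligible.
RSU Program — status full-time ✗ (requires part-time or temporary) → not eligible.
401(k) Company Match — status full-time ✓; service 157 days ≥ 120 days ✓; age 27 ≥ 25 ✓; not eligible for Life Insurance ✗ → not eligible.
401(k) Plan — status full-time ✓ (not excluded); service 157 days ≥ 3 months (≈90 days) ✓; grade L5 ≥ L3 ✓; age 27 ≥ 25 ✓ → eligible.
Stock Option Plan — status full-time ✓ (not excluded); service 157 days ≥ 120 days ✓; grade L5 ≥ L5 ✓; site Richmond ✗ (not Omaha, Porto, or Boise) → not eligible.
Volunteer Time Off — status full-time ✓; service 157 days < 180 days ✗ → not eligible.
Equity Grant Program — status full-time ✓; service 157 days < 18 months (≈540 days) ✗ → not eligible.
Remote Work Stipend — status full-time ✓; service 157 days ≥ 120 days ✓; age 27 ≥ 18 ✓; site Richmond ✗ (not Spokane) → not eligible.

401(k) Plan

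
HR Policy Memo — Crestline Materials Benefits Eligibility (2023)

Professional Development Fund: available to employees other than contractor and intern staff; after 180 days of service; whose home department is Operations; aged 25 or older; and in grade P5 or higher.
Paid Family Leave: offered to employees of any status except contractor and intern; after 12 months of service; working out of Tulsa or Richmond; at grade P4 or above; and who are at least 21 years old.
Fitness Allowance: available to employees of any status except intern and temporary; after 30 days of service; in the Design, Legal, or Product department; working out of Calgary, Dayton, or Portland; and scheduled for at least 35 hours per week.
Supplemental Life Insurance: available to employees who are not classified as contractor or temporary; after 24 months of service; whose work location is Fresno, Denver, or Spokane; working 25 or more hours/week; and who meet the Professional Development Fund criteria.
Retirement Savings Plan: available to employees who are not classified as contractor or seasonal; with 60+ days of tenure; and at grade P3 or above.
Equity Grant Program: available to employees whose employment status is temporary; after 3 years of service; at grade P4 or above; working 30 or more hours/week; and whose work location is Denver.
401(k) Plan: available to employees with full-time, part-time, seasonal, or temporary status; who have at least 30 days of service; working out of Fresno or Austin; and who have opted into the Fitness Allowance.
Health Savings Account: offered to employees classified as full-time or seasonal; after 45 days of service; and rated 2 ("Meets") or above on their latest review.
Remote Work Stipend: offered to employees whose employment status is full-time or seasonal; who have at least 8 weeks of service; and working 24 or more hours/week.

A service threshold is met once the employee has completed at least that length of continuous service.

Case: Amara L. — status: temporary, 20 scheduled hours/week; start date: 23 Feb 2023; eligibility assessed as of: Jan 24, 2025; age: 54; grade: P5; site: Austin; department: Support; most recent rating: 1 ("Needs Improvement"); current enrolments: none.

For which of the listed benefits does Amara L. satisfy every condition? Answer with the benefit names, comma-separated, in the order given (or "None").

Service from 23 Feb 2023 to Jan 24, 2025: 701 days.
Professional Development Fund — status temporary ✓ (not excluded); service 701 days ≥ 180 days ✓; dept Support ✗ → not eligible.
Paid Family Leave — status temporary ✓ (not excluded); service 701 days ≥ 12 months (≈360 days) ✓; site Austin ✗ (not Tulsa or Richmond) → not eligible.
Fitness Allowance — status temporary ✗ (excluded) → not eligible.
Supplemental Life Insurance — status temporary ✗ (excluded) → not eligible.
Retirement Savings Plan — status temporary ✓ (not excluded); service 701 days ≥ 60 days ✓; grade P5 ≥ P3 ✓ → eligible.
Equity Grant Program — status temporary ✓; service 701 days < 3 years (≈1095 days) ✗ → not eligible.
401(k) Plan — status temporary ✓; service 701 days ≥ 30 days ✓; site Austin ✓; not enrolled in Fitness Allowance ✗ → not eligible.
Health Savings Account — status temporary ✗ (requires full-time or seasonal) → not eligible.
Remote Work Stipend — status temporary ✗ (requires full-time or seasonal) → not eligible.

Retirement Savings Plan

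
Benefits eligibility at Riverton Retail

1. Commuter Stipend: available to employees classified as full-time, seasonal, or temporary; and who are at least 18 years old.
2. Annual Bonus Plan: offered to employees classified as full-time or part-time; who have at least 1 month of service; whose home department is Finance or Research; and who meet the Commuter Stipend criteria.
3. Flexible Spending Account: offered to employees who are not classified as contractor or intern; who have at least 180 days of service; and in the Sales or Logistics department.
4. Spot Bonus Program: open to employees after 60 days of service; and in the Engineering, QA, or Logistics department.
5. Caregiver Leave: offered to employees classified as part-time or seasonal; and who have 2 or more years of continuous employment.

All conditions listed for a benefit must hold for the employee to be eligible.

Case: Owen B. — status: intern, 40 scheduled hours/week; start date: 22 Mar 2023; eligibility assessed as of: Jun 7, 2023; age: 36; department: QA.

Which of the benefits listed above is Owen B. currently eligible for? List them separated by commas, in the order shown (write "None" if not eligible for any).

Spot Bonus Program

Service from 22 Mar 2023 to Jun 7, 2023: 77 days.
Commuter Stipend — status intern ✗ (requires full-time, seasonal, or temporary) → not eligible.
Annual Bonus Plan — status intern ✗ (requires full-time or part-time) → not eligible.
Flexible Spending Account — status intern ✗ (excluded) → not eligible.
Spot Bonus Program — service 77 days ≥ 60 days ✓; dept QA ✓ → eligible.
Caregiver Leave — status intern ✗ (requires part-time or seasonal) → not eligible.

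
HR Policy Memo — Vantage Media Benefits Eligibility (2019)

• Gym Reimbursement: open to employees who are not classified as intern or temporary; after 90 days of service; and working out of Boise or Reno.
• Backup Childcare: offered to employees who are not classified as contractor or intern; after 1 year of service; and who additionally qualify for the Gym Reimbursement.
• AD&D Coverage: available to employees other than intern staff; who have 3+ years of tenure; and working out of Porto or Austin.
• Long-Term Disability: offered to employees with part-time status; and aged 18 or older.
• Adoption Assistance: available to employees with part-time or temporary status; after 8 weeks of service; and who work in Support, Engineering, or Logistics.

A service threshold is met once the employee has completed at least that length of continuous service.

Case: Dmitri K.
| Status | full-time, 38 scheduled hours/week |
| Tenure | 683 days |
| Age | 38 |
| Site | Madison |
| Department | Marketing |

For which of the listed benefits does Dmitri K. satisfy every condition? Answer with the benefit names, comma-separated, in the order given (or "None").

None

Gym Reimbursement — status full-time ✓ (not excluded); service 683 days ≥ 90 days ✓; site Madison ✗ (not Boise or Reno) → not eligible.
Backup Childcare — status full-time ✓ (not excluded); service 683 days ≥ 1 year (≈365 days) ✓; not eligible for Gym Reimbursement ✗ → not eligible.
AD&D Coverage — status full-time ✓ (not excluded); service 683 days < 3 years (≈1095 days) ✗ → not eligible.
Long-Term Disability — status full-time ✗ (requires part-time) → not eligible.
Adoption Assistance — status full-time ✗ (requires part-time or temporary) → not eligible.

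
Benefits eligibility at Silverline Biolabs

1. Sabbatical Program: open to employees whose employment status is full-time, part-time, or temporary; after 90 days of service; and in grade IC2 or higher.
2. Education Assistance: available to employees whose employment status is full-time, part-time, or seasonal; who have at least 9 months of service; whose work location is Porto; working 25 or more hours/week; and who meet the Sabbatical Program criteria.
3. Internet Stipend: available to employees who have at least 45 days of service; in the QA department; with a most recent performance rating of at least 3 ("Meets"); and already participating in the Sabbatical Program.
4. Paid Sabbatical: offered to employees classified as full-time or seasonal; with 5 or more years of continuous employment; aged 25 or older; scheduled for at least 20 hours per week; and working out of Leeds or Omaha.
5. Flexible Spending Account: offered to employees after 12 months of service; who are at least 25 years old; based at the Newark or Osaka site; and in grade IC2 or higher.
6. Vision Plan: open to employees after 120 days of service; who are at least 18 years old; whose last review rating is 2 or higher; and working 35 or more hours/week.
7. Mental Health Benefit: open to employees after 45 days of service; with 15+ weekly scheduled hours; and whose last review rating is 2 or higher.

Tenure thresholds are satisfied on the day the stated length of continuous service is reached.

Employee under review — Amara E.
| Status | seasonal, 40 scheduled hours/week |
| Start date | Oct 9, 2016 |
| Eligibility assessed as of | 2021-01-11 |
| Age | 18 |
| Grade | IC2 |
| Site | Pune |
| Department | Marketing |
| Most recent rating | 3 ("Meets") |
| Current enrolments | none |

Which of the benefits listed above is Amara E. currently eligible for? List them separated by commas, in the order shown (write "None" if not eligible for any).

Vision Plan, Mental Health Benefit

Service from Oct 9, 2016 to 2021-01-11: 1555 days.
Sabbatical Program — status seasonal ✗ (requires full-time, part-time, or temporary) → not eligible.
Education Assistance — status seasonal ✓; service 1555 days ≥ 9 months (≈270 days) ✓; site Pune ✗ (not Porto) → not eligible.
Internet Stipend — service 1555 days ≥ 45 days ✓; dept Marketing ✗ → not eligible.
Paid Sabbatical — status seasonal ✓; service 1555 days < 5 years (≈1825 days) ✗ → not eligible.
Flexible Spending Account — service 1555 days ≥ 12 months (≈360 days) ✓; age 18 < 25 ✗ → not eligible.
Vision Plan — service 1555 days ≥ 120 days ✓; age 18 ≥ 18 ✓; rating 3 ≥ 2 ✓; 40 hrs/wk ≥ 35 ✓ → eligible.
Mental Health Benefit — service 1555 days ≥ 45 days ✓; 40 hrs/wk ≥ 15 ✓; rating 3 ≥ 2 ✓ → eligible.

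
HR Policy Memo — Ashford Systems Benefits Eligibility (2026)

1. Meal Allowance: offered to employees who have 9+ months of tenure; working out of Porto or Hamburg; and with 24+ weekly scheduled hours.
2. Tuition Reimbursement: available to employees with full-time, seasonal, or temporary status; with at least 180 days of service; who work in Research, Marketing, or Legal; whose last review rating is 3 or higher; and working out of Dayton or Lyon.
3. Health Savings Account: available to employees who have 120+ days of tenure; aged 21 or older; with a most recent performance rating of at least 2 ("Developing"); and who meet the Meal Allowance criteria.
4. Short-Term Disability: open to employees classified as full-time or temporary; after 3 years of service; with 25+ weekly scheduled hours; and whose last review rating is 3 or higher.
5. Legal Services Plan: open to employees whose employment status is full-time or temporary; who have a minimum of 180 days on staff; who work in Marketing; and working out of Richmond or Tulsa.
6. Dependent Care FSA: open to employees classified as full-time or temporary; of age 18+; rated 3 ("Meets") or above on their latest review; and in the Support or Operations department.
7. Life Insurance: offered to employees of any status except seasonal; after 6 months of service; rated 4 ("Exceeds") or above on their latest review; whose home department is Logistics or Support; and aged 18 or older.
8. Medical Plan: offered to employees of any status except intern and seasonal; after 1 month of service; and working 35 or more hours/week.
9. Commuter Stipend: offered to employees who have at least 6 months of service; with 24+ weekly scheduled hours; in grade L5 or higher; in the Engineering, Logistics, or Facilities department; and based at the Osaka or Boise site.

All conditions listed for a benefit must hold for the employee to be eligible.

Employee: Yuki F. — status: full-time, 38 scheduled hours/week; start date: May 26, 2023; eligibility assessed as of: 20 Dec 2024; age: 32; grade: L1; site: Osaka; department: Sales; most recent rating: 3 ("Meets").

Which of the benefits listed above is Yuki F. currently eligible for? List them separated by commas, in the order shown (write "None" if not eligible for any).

Medical Plan

Service from May 26, 2023 to 20 Dec 2024: 574 days.
Meal Allowance — service 574 days ≥ 9 months (≈270 days) ✓; site Osaka ✗ (not Porto or Hamburg) → not eligible.
Tuition Reimbursement — status full-time ✓; service 574 days ≥ 180 days ✓; dept Sales ✗ → not eligible.
Health Savings Account — service 574 days ≥ 120 days ✓; age 32 ≥ 21 ✓; rating 3 ≥ 2 ✓; not eligible for Meal Allowance ✗ → not eligible.
Short-Term Disability — status full-time ✓; service 574 days < 3 years (≈1095 days) ✗ → not eligible.
Legal Services Plan — status full-time ✓; service 574 days ≥ 180 days ✓; dept Sales ✗ → not eligible.
Dependent Care FSA — status full-time ✓; age 32 ≥ 18 ✓; rating 3 ≥ 3 ✓; dept Sales ✗ → not eligible.
Life Insurance — status full-time ✓ (not excluded); service 574 days ≥ 6 months (≈180 days) ✓; rating 3 < 4 ✗ → not eligible.
Medical Plan — status full-time ✓ (not excluded); service 574 days ≥ 1 month (≈30 days) ✓; 38 hrs/wk ≥ 35 ✓ → eligible.
Commuter Stipend — service 574 days ≥ 6 months (≈180 days) ✓; 38 hrs/wk ≥ 24 ✓; grade L1 < L5 ✗ → not eligible.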